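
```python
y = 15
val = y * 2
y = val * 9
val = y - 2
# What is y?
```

Trace:
`y = 15` → y = 15
`val = y * 2` → val = 30
`y = val * 9` → y = 270
`val = y - 2` → val = 268
So y = 270

Answer: 270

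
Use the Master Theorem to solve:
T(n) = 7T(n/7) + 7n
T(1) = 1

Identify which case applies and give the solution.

a=7, b=7, f(n)=7n. log_7(7) = 1. Since c=1 = 1, Case 2 applies: T(n) = Θ(n^log_b(a) · log n) = O(n log n).

Answer: O(n log n) - Case 2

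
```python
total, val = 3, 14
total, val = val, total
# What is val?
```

Trace:
`total, val = 3, 14` → total = 3; val = 14
`total, val = val, total` → total = 14; val = 3
So val = 3

Answer: 3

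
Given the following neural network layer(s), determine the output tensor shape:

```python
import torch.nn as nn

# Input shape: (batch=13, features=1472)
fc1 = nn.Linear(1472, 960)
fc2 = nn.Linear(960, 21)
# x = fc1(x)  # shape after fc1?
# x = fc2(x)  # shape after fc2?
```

Input: (13, 1472) -> after fc1: (13, 960) -> Output: (13, 21)

Answer: (13, 21)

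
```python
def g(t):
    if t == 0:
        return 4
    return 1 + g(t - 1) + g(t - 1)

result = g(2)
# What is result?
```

g(t) = 1 + 2·g(t-1), g(0)=4. Closed form: (4+1)·2^2 - 1 = 19.

Answer: 19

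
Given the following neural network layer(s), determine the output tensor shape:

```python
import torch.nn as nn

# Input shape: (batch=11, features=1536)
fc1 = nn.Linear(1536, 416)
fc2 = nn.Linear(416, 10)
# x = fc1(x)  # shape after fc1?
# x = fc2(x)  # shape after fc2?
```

Input: (11, 1536) -> after fc1: (11, 416) -> Output: (11, 10)

Answer: (11, 10)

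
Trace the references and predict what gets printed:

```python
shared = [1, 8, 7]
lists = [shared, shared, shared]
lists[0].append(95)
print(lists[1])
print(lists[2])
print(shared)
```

Key concept: list of same reference.
Step by step:
`shared = [1, 8, 7]` → shared = [1, 8, 7]
`lists = [shared, shared, shared]` → lists = [[1, 8, 7], [1, 8, 7], [1, 8, 7]]
`lists[0].append(95)` → shared = [1, 8, 7, 95]; lists = [[1, 8, 7, 95], [1, 8, 7, 95], [1, 8, 7, 95]]
`print(lists[1])` → prints [1, 8, 7, 95]
`print(lists[2])` → prints [1, 8, 7, 95]
`print(shared)` → prints [1, 8, 7, 95]

Answer:
[1, 8, 7, 95]
[1, 8, 7, 95]
[1, 8, 7, 95]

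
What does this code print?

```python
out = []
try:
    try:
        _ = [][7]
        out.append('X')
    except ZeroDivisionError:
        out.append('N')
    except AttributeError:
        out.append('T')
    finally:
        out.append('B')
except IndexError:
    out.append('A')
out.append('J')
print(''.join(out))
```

Execution trace: 'B' (finally) → 'A' (outer except IndexError) → 'J' (after the try/except). Output: BAJ

Answer: BAJ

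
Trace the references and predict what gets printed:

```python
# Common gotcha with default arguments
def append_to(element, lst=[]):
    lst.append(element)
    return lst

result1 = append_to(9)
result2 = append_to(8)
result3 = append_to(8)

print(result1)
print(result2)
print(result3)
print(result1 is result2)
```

Key concept: mutable default argument gotcha.
Step by step:
`result1 = append_to(9)` → result1 = [9]
`result2 = append_to(8)` → result1 = [9, 8] (same object as result2); result2 = [9, 8] (same object as result1)
`result3 = append_to(8)` → result1 = [9, 8, 8] (same object as result2, result3); result2 = [9, 8, 8] (same object as result1, result3); result3 = [9, 8, 8] (same object as result1, result2)
`print(result1)` → prints [9, 8, 8]
`print(result2)` → prints [9, 8, 8]
`print(result3)` → prints [9, 8, 8]
`print(result1 is result2)` → prints True

Answer:
[9, 8, 8]
[9, 8, 8]
[9, 8, 8]
True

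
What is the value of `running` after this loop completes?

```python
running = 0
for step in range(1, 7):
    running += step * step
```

Sum of squares 1² to 6² = 91
`running` takes the values: 0 → 1 → 5 → 14 → 30 → 55 → 91

Answer: 91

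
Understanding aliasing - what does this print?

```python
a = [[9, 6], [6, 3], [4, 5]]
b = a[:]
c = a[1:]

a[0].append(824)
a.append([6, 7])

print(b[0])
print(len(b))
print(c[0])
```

Key concept: slice with nested mutation.
Step by step:
`a = [[9, 6], [6, 3], [4, 5]]` → a = [[9, 6], [6, 3], [4, 5]]
`b = a[:]` → b = [[9, 6], [6, 3], [4, 5]]
`c = a[1:]` → c = [[6, 3], [4, 5]]
`a[0].append(824)` → a = [[9, 6, 824], [6, 3], [4, 5]]; b = [[9, 6, 824], [6, 3], [4, 5]]
`a.append([6, 7])` → a = [[9, 6, 824], [6, 3], [4, 5], [6, 7]]
`print(b[0])` → prints [9, 6, 824]
`print(len(b))` → prints 3
`print(c[0])` → prints [6, 3]

Answer:
[9, 6, 824]
3
[6, 3]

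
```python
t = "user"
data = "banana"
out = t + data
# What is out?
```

Trace:
`t = "user"` → t = 'user'
`data = "banana"` → data = 'banana'
`out = t + data` → out = 'userbanana'
So out = 'userbanana'

Answer: 'userbanana'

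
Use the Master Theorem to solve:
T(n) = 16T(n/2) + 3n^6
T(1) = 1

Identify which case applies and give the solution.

a=16, b=2, f(n)=3n^6. log_2(16) = 4. Since c=6 > 4 and the regularity condition holds (16(n/2)^6 = (16/2^6)n^6 with 16/2^6 < 1), Case 3 applies: T(n) = Θ(f(n)) = O(n^6).

Answer: O(n^6) - Case 3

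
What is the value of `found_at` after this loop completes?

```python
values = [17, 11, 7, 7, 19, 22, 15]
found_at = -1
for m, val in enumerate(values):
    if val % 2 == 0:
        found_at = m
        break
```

First even number index in [17, 11, 7, 7, 19, 22, 15]
`found_at` takes the values: -1 → 5

Answer: 5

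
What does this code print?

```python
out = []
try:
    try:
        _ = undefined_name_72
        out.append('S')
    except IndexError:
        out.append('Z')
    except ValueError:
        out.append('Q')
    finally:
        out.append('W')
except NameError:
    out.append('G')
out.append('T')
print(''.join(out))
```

Execution trace: 'W' (finally) → 'G' (outer except NameError) → 'T' (after the try/except). Output: WGT

Answer: WGT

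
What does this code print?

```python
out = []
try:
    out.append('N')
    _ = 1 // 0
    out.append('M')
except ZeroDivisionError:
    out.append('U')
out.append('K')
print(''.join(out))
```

Execution trace: 'N' (try body) → 'U' (except ZeroDivisionError) → 'K' (after the try/except). Output: NUK

Answer: NUK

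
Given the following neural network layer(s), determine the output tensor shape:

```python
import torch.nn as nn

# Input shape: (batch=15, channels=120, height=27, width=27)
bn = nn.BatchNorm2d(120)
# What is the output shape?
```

Input: (15, 120, 27, 27) -> Output: (15, 120, 27, 27)

Answer: (15, 120, 27, 27)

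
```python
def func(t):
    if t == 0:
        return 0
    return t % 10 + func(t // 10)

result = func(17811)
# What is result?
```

Sum of digits of 17811: 1 + 1 + 8 + 7 + 1 = 18

Answer: 18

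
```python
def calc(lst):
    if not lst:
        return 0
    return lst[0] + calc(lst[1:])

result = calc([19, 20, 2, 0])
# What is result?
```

19 + 20 + 2 + 0 + 0 = 41

Answer: 41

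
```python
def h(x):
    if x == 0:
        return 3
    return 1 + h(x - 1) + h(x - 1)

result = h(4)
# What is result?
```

h(x) = 1 + 2·h(x-1), h(0)=3. Closed form: (3+1)·2^4 - 1 = 63.

Answer: 63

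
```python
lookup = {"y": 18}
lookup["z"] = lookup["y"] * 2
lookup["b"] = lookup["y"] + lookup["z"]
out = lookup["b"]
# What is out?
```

Trace:
`lookup = {"y": 18}` → lookup = {'y': 18}
`lookup["z"] = lookup["y"] * 2` → lookup = {'y': 18, 'z': 36}
`lookup["b"] = lookup["y"] + lookup["z"]` → lookup = {'y': 18, 'z': 36, 'b': 54}
`out = lookup["b"]` → out = 54
So out = 54

Answer: 54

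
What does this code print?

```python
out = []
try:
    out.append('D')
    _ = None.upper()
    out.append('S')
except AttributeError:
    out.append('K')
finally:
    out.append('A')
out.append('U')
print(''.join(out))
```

Execution trace: 'D' (try body) → 'K' (except AttributeError) → 'A' (finally) → 'U' (after the try/except). Output: DKAU

Answer: DKAU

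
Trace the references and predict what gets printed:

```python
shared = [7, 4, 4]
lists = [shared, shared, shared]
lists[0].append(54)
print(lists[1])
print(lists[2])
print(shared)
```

Key concept: list of same reference.
Step by step:
`shared = [7, 4, 4]` → shared = [7, 4, 4]
`lists = [shared, shared, shared]` → lists = [[7, 4, 4], [7, 4, 4], [7, 4, 4]]
`lists[0].append(54)` → shared = [7, 4, 4, 54]; lists = [[7, 4, 4, 54], [7, 4, 4, 54], [7, 4, 4, 54]]
`print(lists[1])` → prints [7, 4, 4, 54]
`print(lists[2])` → prints [7, 4, 4, 54]
`print(shared)` → prints [7, 4, 4, 54]

Answer:
[7, 4, 4, 54]
[7, 4, 4, 54]
[7, 4, 4, 54]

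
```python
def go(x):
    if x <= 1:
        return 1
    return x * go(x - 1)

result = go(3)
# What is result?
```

go(3) = 3 * 2 * 1 = 6

Answer: 6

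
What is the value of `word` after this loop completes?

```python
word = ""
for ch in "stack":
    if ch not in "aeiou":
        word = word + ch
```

Remove vowels from 'stack'
`word` takes the values: "" → "s" → "st" → "stc" → "stck"

Answer: "stck"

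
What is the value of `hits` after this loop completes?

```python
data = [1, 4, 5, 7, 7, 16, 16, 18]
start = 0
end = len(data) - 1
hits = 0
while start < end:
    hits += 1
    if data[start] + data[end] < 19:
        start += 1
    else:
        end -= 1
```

Steps to find pair summing to 19
`hits` takes the values: 0 → 1 → 2 → 3 → 4 → 5 → 6 → 7

Answer: 7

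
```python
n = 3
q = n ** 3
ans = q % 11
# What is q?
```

Trace:
`n = 3` → n = 3
`q = n ** 3` → q = 27
`ans = q % 11` → ans = 5
So q = 27

Answer: 27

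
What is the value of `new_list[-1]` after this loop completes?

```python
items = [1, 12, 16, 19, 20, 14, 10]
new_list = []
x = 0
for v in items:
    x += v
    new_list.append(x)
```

Cumulative sum ends at 92
`new_list` takes the values: [] → [1] → [1, 13] → [1, 13, 29] → [1, 13, 29, 48] → [1, 13, 29, 48, 68] → [1, 13, 29, 48, 68, 82] → [1, 13, 29, 48, 68, 82, 92]
So `new_list[-1]` = 92

Answer: 92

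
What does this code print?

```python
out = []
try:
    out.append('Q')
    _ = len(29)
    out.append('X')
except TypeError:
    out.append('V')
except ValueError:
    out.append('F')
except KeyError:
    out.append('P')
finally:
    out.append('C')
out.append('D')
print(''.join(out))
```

Execution trace: 'Q' (try body) → 'V' (except TypeError) → 'C' (finally) → 'D' (after the try/except). Output: QVCD

Answer: QVCD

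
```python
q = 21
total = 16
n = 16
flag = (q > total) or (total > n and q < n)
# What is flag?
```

Trace:
`q = 21` → q = 21
`total = 16` → total = 16
`n = 16` → n = 16
`flag = (q > total) or (total > n and q < n)` → flag = True
So flag = True

Answer: True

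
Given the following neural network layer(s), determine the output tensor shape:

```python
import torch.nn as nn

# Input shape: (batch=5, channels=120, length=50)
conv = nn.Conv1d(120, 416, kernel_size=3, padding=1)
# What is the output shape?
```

Input: (5, 120, 50) -> Output: (5, 416, 50)

Answer: (5, 416, 50)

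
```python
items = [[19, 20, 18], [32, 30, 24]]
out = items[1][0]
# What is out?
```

Trace:
`items = [[19, 20, 18], [32, 30, 24]]` → items = [[19, 20, 18], [32, 30, 24]]
`out = items[1][0]` → out = 32
So out = 32

Answer: 32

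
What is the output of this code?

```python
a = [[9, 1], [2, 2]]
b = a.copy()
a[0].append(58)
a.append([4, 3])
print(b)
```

Key concept: shallow copy with nested lists.
Step by step:
`a = [[9, 1], [2, 2]]` → a = [[9, 1], [2, 2]]
`b = a.copy()` → b = [[9, 1], [2, 2]]
`a[0].append(58)` → a = [[9, 1, 58], [2, 2]]; b = [[9, 1, 58], [2, 2]]
`a.append([4, 3])` → a = [[9, 1, 58], [2, 2], [4, 3]]
`print(b)` → prints [[9, 1, 58], [2, 2]]

Answer: [[9, 1, 58], [2, 2]]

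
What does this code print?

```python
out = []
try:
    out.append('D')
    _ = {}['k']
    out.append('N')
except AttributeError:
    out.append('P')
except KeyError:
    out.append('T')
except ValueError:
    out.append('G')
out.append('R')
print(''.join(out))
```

Execution trace: 'D' (try body) → 'T' (except KeyError) → 'R' (after the try/except). Output: DTR

Answer: DTR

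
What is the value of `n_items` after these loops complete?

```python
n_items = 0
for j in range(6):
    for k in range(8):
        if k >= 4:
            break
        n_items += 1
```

Inner breaks at 4, outer runs 6 times
`n_items` takes the values: 0 → 1 → 2 → 3 → 4 → 5 → 6 → 7 → 8 → 9 → 10 → 11 → 12 → 13 → 14 → 15 → 16 → 17 → 18 → 19 → 20 → 21 → 22 → 23 → 24

Answer: 24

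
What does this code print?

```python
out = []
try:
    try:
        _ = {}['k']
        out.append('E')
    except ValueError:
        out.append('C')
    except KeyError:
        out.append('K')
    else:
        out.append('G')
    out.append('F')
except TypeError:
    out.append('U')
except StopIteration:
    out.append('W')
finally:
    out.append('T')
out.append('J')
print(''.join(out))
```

Execution trace: 'K' (inner except KeyError) → 'F' (try body, no exception) → 'T' (finally) → 'J' (after the try/except). Output: KFTJ

Answer: KFTJ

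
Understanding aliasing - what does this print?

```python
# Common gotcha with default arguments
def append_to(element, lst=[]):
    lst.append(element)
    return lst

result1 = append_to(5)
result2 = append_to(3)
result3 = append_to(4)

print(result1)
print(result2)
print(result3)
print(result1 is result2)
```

Key concept: mutable default argument gotcha.
Step by step:
`result1 = append_to(5)` → result1 = [5]
`result2 = append_to(3)` → result1 = [5, 3] (same object as result2); result2 = [5, 3] (same object as result1)
`result3 = append_to(4)` → result1 = [5, 3, 4] (same object as result2, result3); result2 = [5, 3, 4] (same object as result1, result3); result3 = [5, 3, 4] (same object as result1, result2)
`print(result1)` → prints [5, 3, 4]
`print(result2)` → prints [5, 3, 4]
`print(result3)` → prints [5, 3, 4]
`print(result1 is result2)` → prints True

Answer:
[5, 3, 4]
[5, 3, 4]
[5, 3, 4]
True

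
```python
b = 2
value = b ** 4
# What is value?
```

Trace:
`b = 2` → b = 2
`value = b ** 4` → value = 16
So value = 16

Answer: 16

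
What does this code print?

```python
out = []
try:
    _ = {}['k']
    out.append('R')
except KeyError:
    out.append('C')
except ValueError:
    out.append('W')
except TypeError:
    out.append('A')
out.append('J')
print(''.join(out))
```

Execution trace: 'C' (except KeyError) → 'J' (after the try/except). Output: CJ

Answer: CJ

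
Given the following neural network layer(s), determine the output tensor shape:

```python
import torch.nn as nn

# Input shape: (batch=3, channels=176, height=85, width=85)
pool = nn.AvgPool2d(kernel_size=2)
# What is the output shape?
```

Input: (3, 176, 85, 85) -> Output: (3, 176, 42, 42)

Answer: (3, 176, 42, 42)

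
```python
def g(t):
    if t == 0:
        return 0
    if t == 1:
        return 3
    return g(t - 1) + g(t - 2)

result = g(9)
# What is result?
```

Build up from base cases: g(0)=0, g(1)=3, g(2)=3, g(3)=6, g(4)=9, g(5)=15, g(6)=24, ..., g(9)=102

Answer: 102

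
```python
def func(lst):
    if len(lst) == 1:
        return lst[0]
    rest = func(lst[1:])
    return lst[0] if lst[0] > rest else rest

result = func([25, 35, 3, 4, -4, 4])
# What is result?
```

Recursive max over [25, 35, 3, 4, -4, 4] = 35

Answer: 35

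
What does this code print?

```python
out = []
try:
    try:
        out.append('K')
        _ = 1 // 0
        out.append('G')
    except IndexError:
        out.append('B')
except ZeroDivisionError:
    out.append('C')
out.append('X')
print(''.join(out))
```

Execution trace: 'K' (try body) → 'C' (outer except ZeroDivisionError) → 'X' (after the try/except). Output: KCX

Answer: KCX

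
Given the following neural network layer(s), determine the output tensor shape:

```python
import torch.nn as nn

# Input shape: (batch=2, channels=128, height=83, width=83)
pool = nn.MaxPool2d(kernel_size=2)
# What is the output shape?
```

Input: (2, 128, 83, 83) -> Output: (2, 128, 41, 41)

Answer: (2, 128, 41, 41)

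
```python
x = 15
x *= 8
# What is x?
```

Trace:
`x = 15` → x = 15
`x *= 8` → x = 120
So x = 120

Answer: 120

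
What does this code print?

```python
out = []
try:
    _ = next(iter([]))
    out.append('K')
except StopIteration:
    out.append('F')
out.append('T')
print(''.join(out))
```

Execution trace: 'F' (except StopIteration) → 'T' (after the try/except). Output: FT

Answer: FT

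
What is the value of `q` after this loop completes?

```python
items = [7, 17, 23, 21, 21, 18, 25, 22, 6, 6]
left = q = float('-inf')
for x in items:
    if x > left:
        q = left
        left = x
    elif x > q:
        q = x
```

Second largest (with repeats) in [7, 17, 23, 21, 21, 18, 25, 22, 6, 6]
`q` takes the values: -inf → 7 → 17 → 21 → 23

Answer: 23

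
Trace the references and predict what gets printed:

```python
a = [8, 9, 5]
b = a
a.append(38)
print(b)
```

Key concept: basic list aliasing.
Step by step:
`a = [8, 9, 5]` → a = [8, 9, 5]
`b = a` → b = [8, 9, 5] (same object as a)
`a.append(38)` → a = [8, 9, 5, 38] (same object as b); b = [8, 9, 5, 38] (same object as a)
`print(b)` → prints [8, 9, 5, 38]

Answer: [8, 9, 5, 38]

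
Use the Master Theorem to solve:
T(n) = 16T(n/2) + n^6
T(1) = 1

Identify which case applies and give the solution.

a=16, b=2, f(n)=n^6. log_2(16) = 4. Since c=6 > 4 and the regularity condition holds (16(n/2)^6 = (16/2^6)n^6 with 16/2^6 < 1), Case 3 applies: T(n) = Θ(f(n)) = O(n^6).

Answer: O(n^6) - Case 3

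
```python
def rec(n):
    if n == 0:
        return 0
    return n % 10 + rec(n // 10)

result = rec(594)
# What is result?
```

Sum of digits of 594: 4 + 9 + 5 = 18

Answer: 18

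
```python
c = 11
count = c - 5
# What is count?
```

Trace:
`c = 11` → c = 11
`count = c - 5` → count = 6
So count = 6

Answer: 6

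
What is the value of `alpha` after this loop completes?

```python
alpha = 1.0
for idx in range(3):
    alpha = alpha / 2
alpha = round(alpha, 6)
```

Halving LR 3 times: 1 / 2^3
`alpha` takes the values: 1.0 → 0.5 → 0.25 → 0.125

Answer: 0.125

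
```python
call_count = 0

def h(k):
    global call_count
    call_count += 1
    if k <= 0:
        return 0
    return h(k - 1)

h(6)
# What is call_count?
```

Linear recursion stepping by 1: 7 calls from k=6 down to ≤0.

Answer: 7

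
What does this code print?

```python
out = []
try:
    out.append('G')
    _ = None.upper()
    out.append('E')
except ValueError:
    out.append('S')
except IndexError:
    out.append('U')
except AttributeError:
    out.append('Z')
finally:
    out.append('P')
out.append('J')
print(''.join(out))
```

Execution trace: 'G' (try body) → 'Z' (except AttributeError) → 'P' (finally) → 'J' (after the try/except). Output: GZPJ

Answer: GZPJ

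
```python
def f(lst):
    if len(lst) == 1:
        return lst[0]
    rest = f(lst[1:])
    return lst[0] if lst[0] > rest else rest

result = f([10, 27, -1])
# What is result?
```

Recursive max over [10, 27, -1] = 27

Answer: 27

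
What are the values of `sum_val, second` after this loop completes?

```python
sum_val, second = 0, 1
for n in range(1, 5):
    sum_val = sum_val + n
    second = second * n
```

Sum and factorial of 1 to 4
`sum_val, second` takes the values: (0, 1) → (1, 1) → (3, 1) → (3, 2) → (6, 2) → (6, 6) → (10, 6) → (10, 24)

Answer: 10, 24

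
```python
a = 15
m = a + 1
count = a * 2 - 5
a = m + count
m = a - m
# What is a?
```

Trace:
`a = 15` → a = 15
`m = a + 1` → m = 16
`count = a * 2 - 5` → count = 25
`a = m + count` → a = 41
`m = a - m` → m = 25
So a = 41

Answer: 41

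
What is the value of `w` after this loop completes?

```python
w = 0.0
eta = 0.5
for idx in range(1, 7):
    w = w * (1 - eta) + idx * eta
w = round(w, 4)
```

Moving average with lr=0.5
`w` takes the values: 0.0 → 0.5 → 1.25 → 2.125 → 3.0625 → 4.03125 → 5.015625 → 5.0156

Answer: 5.0156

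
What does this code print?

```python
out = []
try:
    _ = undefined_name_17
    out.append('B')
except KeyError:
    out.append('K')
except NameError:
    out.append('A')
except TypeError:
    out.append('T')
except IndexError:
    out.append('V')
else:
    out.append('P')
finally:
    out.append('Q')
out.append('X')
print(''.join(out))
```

Execution trace: 'A' (except NameError) → 'Q' (finally) → 'X' (after the try/except). Output: AQX

Answer: AQX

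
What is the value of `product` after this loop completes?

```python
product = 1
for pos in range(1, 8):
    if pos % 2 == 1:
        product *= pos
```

Product of odd numbers 1 to 7
`product` takes the values: 1 → 3 → 15 → 105

Answer: 105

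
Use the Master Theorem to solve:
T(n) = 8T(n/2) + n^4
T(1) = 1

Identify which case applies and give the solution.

a=8, b=2, f(n)=n^4. log_2(8) = 3. Since c=4 > 3 and the regularity condition holds (8(n/2)^4 = (8/2^4)n^4 with 8/2^4 < 1), Case 3 applies: T(n) = Θ(f(n)) = O(n^4).

Answer: O(n^4) - Case 3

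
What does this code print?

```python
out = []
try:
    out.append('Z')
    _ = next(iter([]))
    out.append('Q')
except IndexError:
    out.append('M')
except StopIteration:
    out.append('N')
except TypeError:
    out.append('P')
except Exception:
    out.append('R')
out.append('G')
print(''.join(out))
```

Execution trace: 'Z' (try body) → 'N' (except StopIteration) → 'G' (after the try/except). Output: ZNG

Answer: ZNG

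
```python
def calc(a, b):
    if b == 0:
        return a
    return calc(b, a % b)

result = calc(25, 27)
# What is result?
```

calc(25, 27) -> calc(27, 25) -> calc(25, 2) -> calc(2, 1) -> calc(1, 0) -> 1

Answer: 1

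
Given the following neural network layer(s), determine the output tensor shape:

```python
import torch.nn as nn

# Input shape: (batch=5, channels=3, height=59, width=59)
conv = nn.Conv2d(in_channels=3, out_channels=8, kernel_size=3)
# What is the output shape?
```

Input: (5, 3, 59, 59) -> Output: (5, 8, 57, 57)

Answer: (5, 8, 57, 57)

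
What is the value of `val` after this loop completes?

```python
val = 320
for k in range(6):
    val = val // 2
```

Halve 6 times: 320 // 2^6 = 5
`val` takes the values: 320 → 160 → 80 → 40 → 20 → 10 → 5

Answer: 5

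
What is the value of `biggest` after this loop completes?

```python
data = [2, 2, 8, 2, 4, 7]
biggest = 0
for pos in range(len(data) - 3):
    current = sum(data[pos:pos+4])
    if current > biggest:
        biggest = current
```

Max sum of 4-element window in [2, 2, 8, 2, 4, 7]
`biggest` takes the values: 0 → 14 → 16 → 21

Answer: 21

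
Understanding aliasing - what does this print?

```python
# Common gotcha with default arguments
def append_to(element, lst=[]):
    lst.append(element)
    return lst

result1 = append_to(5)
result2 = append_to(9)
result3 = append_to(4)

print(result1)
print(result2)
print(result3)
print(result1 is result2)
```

Key concept: mutable default argument gotcha.
Step by step:
`result1 = append_to(5)` → result1 = [5]
`result2 = append_to(9)` → result1 = [5, 9] (same object as result2); result2 = [5, 9] (same object as result1)
`result3 = append_to(4)` → result1 = [5, 9, 4] (same object as result2, result3); result2 = [5, 9, 4] (same object as result1, result3); result3 = [5, 9, 4] (same object as result1, result2)
`print(result1)` → prints [5, 9, 4]
`print(result2)` → prints [5, 9, 4]
`print(result3)` → prints [5, 9, 4]
`print(result1 is result2)` → prints True

Answer:
[5, 9, 4]
[5, 9, 4]
[5, 9, 4]
True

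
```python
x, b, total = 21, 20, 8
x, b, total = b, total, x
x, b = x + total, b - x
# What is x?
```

Trace:
`x, b, total = 21, 20, 8` → x = 21; b = 20; total = 8
`x, b, total = b, total, x` → x = 20; b = 8; total = 21
`x, b = x + total, b - x` → x = 41; b = -12
So x = 41

Answer: 41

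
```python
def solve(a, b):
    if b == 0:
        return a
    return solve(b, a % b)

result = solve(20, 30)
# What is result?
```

solve(20, 30) -> solve(30, 20) -> solve(20, 10) -> solve(10, 0) -> 10

Answer: 10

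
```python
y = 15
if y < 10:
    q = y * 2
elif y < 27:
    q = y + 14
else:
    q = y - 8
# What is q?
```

Trace:
`y = 15` → y = 15
`if y < 10: ...` → y < 10 is False, y < 27 is True → q = 29
So q = 29

Answer: 29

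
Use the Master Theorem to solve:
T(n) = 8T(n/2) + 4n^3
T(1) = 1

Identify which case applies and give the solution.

a=8, b=2, f(n)=4n^3. log_2(8) = 3. Since c=3 = 3, Case 2 applies: T(n) = Θ(n^log_b(a) · log n) = O(n^3 log n).

Answer: O(n^3 log n) - Case 2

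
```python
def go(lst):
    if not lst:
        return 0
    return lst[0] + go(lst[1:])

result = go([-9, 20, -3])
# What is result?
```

(-9) + 20 + (-3) + 0 = 8

Answer: 8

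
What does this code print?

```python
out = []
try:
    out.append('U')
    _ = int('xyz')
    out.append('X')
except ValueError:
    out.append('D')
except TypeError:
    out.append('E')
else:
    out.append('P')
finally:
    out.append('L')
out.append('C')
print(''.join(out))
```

Execution trace: 'U' (try body) → 'D' (except ValueError) → 'L' (finally) → 'C' (after the try/except). Output: UDLC

Answer: UDLC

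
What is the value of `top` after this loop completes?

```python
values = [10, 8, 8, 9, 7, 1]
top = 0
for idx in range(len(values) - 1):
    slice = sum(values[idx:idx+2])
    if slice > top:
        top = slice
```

Max sum of 2-element window in [10, 8, 8, 9, 7, 1]
`top` takes the values: 0 → 18

Answer: 18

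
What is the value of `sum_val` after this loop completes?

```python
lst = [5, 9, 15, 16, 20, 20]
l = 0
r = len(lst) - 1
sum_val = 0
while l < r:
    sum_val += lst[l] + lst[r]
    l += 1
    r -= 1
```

Sum of pairs from ends
`sum_val` takes the values: 0 → 25 → 54 → 85

Answer: 85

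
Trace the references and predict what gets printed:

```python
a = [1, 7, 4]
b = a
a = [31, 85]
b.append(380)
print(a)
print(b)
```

Key concept: rebinding vs mutation: a is rebound to a new list, b still points at the original.
Step by step:
`a = [1, 7, 4]` → a = [1, 7, 4]
`b = a` → b = [1, 7, 4] (same object as a)
`a = [31, 85]` → a = [31, 85]
`b.append(380)` → b = [1, 7, 4, 380]
`print(a)` → prints [31, 85]
`print(b)` → prints [1, 7, 4, 380]

Answer:
[31, 85]
[1, 7, 4, 380]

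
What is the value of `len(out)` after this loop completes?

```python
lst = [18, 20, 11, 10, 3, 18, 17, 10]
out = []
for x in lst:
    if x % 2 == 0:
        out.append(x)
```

Count even numbers in [18, 20, 11, 10, 3, 18, 17, 10]
`out` takes the values: [] → [18] → [18, 20] → [18, 20, 10] → [18, 20, 10, 18] → [18, 20, 10, 18, 10]
So `len(out)` = 5

Answer: 5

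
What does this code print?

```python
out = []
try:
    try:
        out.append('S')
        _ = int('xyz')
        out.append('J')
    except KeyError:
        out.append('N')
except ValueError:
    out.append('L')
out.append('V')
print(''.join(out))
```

Execution trace: 'S' (try body) → 'L' (outer except ValueError) → 'V' (after the try/except). Output: SLV

Answer: SLV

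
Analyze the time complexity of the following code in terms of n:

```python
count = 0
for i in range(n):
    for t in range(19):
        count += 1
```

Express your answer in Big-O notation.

Each loop level contributes: n × 1. Multiplying the contributions gives O(n).

Answer: O(n)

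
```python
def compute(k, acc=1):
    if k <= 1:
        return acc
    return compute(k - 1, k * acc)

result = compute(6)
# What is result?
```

Accumulator trace (n, acc): (6, 1) -> (5, 6) -> (4, 30) -> (3, 120) -> (2, 360) -> (1, 720) -> return 720

Answer: 720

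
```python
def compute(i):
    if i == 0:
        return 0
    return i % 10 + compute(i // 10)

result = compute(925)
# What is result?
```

Sum of digits of 925: 5 + 2 + 9 = 16

Answer: 16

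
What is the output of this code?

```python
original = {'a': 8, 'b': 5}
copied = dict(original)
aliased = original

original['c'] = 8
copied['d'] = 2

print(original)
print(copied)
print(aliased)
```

Key concept: dict() creates copy, assignment creates alias.
Step by step:
`original = {'a': 8, 'b': 5}` → original = {'a': 8, 'b': 5}
`copied = dict(original)` → copied = {'a': 8, 'b': 5}
`aliased = original` → aliased = {'a': 8, 'b': 5} (same object as original)
`original['c'] = 8` → original = {'a': 8, 'b': 5, 'c': 8} (same object as aliased); aliased = {'a': 8, 'b': 5, 'c': 8} (same object as original)
`copied['d'] = 2` → copied = {'a': 8, 'b': 5, 'd': 2}
`print(original)` → prints {'a': 8, 'b': 5, 'c': 8}
`print(copied)` → prints {'a': 8, 'b': 5, 'd': 2}
`print(aliased)` → prints {'a': 8, 'b': 5, 'c': 8}

Answer:
{'a': 8, 'b': 5, 'c': 8}
{'a': 8, 'b': 5, 'd': 2}
{'a': 8, 'b': 5, 'c': 8}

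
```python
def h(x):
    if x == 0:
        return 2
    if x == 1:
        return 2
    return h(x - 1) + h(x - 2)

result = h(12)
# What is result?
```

Build up from base cases: h(0)=2, h(1)=2, h(2)=4, h(3)=6, h(4)=10, h(5)=16, h(6)=26, ..., h(12)=466

Answer: 466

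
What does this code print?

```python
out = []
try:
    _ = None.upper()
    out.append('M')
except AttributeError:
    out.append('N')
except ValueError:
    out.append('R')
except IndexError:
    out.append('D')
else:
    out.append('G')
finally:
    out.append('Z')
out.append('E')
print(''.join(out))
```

Execution trace: 'N' (except AttributeError) → 'Z' (finally) → 'E' (after the try/except). Output: NZE

Answer: NZE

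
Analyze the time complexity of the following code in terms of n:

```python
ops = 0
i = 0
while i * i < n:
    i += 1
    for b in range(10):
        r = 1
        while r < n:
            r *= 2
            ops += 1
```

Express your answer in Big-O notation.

Each loop level contributes: √n × 1 × log n. Multiplying the contributions gives O(√n log n).

Answer: O(√n log n)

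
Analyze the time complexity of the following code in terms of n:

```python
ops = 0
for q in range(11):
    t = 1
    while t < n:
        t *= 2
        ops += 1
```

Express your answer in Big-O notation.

Each loop level contributes: 1 × log n. Multiplying the contributions gives O(log n).

Answer: O(log n)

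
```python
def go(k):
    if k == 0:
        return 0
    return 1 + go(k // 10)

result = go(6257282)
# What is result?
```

Count of digits of 6257282: 7

Answer: 7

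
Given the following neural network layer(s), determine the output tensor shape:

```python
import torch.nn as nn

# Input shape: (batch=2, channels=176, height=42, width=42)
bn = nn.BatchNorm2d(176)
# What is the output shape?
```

Input: (2, 176, 42, 42) -> Output: (2, 176, 42, 42)

Answer: (2, 176, 42, 42)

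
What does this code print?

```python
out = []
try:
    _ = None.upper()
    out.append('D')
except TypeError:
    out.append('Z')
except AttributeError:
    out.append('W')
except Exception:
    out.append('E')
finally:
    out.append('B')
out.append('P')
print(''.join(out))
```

Execution trace: 'W' (except AttributeError) → 'B' (finally) → 'P' (after the try/except). Output: WBP

Answer: WBP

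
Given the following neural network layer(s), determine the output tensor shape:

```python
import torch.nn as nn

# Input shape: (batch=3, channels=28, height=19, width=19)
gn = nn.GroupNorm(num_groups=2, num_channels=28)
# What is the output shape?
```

Input: (3, 28, 19, 19) -> Output: (3, 28, 19, 19)

Answer: (3, 28, 19, 19)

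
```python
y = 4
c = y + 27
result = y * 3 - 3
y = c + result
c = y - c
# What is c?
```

Trace:
`y = 4` → y = 4
`c = y + 27` → c = 31
`result = y * 3 - 3` → result = 9
`y = c + result` → y = 40
`c = y - c` → c = 9
So c = 9

Answer: 9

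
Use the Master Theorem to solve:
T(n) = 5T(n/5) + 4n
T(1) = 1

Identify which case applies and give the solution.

a=5, b=5, f(n)=4n. log_5(5) = 1. Since c=1 = 1, Case 2 applies: T(n) = Θ(n^log_b(a) · log n) = O(n log n).

Answer: O(n log n) - Case 2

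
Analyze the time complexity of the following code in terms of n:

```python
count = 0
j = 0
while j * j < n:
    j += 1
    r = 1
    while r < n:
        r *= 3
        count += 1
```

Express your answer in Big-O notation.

Each loop level contributes: √n × log n. Multiplying the contributions gives O(√n log n).

Answer: O(√n log n)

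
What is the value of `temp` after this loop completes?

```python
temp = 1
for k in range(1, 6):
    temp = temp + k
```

Start at 1, add 1 through 5
`temp` takes the values: 1 → 2 → 4 → 7 → 11 → 16

Answer: 16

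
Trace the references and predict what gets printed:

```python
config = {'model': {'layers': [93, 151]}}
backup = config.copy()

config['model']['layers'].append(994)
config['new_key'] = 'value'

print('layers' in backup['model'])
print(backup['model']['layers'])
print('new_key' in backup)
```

Key concept: shallow copy gotcha with nested dict.
Step by step:
`config = {'model': {'layers': [93, 151]}}` → config = {'model': {'layers': [93, 151]}}
`backup = config.copy()` → backup = {'model': {'layers': [93, 151]}}
`config['model']['layers'].append(994)` → config = {'model': {'layers': [93, 151, 994]}}; backup = {'model': {'layers': [93, 151, 994]}}
`config['new_key'] = 'value'` → config = {'model': {'layers': [93, 151, 994]}, 'new_key': 'value'}
`print('layers' in backup['model'])` → prints True
`print(backup['model']['layers'])` → prints [93, 151, 994]
`print('new_key' in backup)` → prints False

Answer:
True
[93, 151, 994]
False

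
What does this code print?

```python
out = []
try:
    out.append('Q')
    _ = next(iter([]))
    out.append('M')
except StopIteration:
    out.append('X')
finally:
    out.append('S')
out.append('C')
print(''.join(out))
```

Execution trace: 'Q' (try body) → 'X' (except StopIteration) → 'S' (finally) → 'C' (after the try/except). Output: QXSC

Answer: QXSC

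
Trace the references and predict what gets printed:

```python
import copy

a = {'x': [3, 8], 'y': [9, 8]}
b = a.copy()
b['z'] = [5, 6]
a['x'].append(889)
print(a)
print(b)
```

Key concept: shallow copy of dict with mutable values.
Step by step:
`a = {'x': [3, 8], 'y': [9, 8]}` → a = {'x': [3, 8], 'y': [9, 8]}
`b = a.copy()` → b = {'x': [3, 8], 'y': [9, 8]}
`b['z'] = [5, 6]` → b = {'x': [3, 8], 'y': [9, 8], 'z': [5, 6]}
`a['x'].append(889)` → a = {'x': [3, 8, 889], 'y': [9, 8]}; b = {'x': [3, 8, 889], 'y': [9, 8], 'z': [5, 6]}
`print(a)` → prints {'x': [3, 8, 889], 'y': [9, 8]}
`print(b)` → prints {'x': [3, 8, 889], 'y': [9, 8], 'z': [5, 6]}

Answer:
{'x': [3, 8, 889], 'y': [9, 8]}
{'x': [3, 8, 889], 'y': [9, 8], 'z': [5, 6]}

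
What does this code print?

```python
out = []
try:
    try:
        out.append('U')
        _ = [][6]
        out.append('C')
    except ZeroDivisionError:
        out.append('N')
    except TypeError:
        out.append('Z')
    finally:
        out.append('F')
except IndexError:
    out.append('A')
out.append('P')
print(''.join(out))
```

Execution trace: 'U' (try body) → 'F' (finally) → 'A' (outer except IndexError) → 'P' (after the try/except). Output: UFAP

Answer: UFAP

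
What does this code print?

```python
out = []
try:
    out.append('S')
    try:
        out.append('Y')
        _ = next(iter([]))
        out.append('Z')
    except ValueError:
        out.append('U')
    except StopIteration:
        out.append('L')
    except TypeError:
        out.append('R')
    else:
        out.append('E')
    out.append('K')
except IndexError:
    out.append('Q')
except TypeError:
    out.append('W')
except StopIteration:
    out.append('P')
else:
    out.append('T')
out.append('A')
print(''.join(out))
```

Execution trace: 'S' (try body) → 'Y' (inner try body) → 'L' (inner except StopIteration) → 'K' (try body, no exception) → 'T' (else) → 'A' (after the try/except). Output: SYLKTA

Answer: SYLKTA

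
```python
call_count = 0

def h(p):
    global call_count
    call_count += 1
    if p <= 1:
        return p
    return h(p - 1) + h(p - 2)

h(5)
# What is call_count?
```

Calls(p) = 1 + Calls(p-1) + Calls(p-2); Calls(0)=Calls(1)=1. For p=5 this gives 15.

Answer: 15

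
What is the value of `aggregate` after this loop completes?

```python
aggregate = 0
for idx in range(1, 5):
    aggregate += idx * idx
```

Sum of squares 1² to 4² = 30
`aggregate` takes the values: 0 → 1 → 5 → 14 → 30

Answer: 30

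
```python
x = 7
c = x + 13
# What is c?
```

Trace:
`x = 7` → x = 7
`c = x + 13` → c = 20
So c = 20

Answer: 20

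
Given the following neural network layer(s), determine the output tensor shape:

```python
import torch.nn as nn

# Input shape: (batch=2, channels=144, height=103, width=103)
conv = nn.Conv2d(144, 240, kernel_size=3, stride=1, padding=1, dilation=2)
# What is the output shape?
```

Input: (2, 144, 103, 103) -> Output: (2, 240, 101, 101)

Answer: (2, 240, 101, 101)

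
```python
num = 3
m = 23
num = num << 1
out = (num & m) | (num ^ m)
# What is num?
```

Trace:
`num = 3` → num = 3
`m = 23` → m = 23
`num = num << 1` → num = 6
`out = (num & m) | (num ^ m)` → out = 23
So num = 6

Answer: 6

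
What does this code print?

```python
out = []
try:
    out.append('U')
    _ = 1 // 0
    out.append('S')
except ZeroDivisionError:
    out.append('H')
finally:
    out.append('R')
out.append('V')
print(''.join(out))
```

Execution trace: 'U' (try body) → 'H' (except ZeroDivisionError) → 'R' (finally) → 'V' (after the try/except). Output: UHRV

Answer: UHRV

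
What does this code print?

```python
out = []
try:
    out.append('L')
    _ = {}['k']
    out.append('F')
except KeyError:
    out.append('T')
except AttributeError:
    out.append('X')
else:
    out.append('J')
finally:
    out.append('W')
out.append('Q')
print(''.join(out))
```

Execution trace: 'L' (try body) → 'T' (except KeyError) → 'W' (finally) → 'Q' (after the try/except). Output: LTWQ

Answer: LTWQ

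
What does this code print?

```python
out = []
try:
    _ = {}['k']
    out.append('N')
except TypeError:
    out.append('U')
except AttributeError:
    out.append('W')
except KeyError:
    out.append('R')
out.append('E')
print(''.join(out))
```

Execution trace: 'R' (except KeyError) → 'E' (after the try/except). Output: RE

Answer: RE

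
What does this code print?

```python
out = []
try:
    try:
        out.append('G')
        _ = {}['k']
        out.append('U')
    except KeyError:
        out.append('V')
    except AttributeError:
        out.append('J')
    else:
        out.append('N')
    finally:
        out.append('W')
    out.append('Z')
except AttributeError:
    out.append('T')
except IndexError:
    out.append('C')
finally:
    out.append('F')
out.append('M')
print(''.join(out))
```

Execution trace: 'G' (inner try body) → 'V' (inner except KeyError) → 'W' (inner finally) → 'Z' (try body, no exception) → 'F' (finally) → 'M' (after the try/except). Output: GVWZFM

Answer: GVWZFM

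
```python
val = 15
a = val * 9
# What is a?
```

Trace:
`val = 15` → val = 15
`a = val * 9` → a = 135
So a = 135

Answer: 135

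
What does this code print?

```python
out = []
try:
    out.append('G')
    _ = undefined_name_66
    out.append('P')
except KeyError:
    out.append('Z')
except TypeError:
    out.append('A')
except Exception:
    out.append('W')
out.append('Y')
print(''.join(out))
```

Execution trace: 'G' (try body) → 'W' (except Exception) → 'Y' (after the try/except). Output: GWY

Answer: GWY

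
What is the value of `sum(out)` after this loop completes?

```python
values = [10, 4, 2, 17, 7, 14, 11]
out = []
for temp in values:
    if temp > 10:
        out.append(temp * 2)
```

Sum of doubled values > 10
`out` takes the values: [] → [34] → [34, 28] → [34, 28, 22]
So `sum(out)` = 84

Answer: 84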